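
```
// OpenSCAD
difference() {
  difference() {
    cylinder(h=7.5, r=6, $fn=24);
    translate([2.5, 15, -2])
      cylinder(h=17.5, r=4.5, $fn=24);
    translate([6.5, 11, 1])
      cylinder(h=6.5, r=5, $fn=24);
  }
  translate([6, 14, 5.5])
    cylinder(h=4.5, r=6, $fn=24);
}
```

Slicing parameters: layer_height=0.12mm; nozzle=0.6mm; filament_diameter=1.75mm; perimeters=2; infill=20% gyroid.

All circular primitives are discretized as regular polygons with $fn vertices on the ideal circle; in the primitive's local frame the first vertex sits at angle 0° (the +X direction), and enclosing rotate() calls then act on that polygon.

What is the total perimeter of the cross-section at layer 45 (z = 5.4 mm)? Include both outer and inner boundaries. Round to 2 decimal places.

37.59 mm

At z = 5.4 mm: the r=6 cylinder contributes a regular 24-gon of circumradius 6 (perimeter = 2·24·6.000·sin(180°/24) = 37.59 mm); the r=4.5 cylinder at (2.5, 15) contributes a regular 24-gon of circumradius 4.5 (perimeter = 2·24·4.500·sin(180°/24) = 28.19 mm); the r=5 cylinder at (6.5, 11) gives a regular 24-gon of circumradius 5 (constant along its height) (perimeter = 2·24·5.000·sin(180°/24) = 31.33 mm); Subtracting the remaining from the first: starting from the r=6 cylinder, the r=4.5 cylinder at (2.5, 15) misses the remaining region (no effect); the r=5 cylinder at (6.5, 11) misses the remaining region (no effect) — boundary = 37.59 mm; the cylinder at (6, 14) is not intersected at this z (z outside [5.5, 10]); Taking the first minus the rest: none of the subtracted shapes is present at this height, so the result so far is unchanged — boundary = 37.59 mm. Overall, the cross-section is a single solid region. Total boundary length (outer) = 37.59 mm.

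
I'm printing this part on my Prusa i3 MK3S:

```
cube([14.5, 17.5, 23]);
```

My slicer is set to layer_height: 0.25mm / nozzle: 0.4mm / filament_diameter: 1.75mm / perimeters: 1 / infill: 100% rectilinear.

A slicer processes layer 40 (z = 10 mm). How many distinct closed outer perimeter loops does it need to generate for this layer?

1

At z = 10 mm: the cube (footprint 14.5×17.5) is included at this height. The result has 1 disconnected region.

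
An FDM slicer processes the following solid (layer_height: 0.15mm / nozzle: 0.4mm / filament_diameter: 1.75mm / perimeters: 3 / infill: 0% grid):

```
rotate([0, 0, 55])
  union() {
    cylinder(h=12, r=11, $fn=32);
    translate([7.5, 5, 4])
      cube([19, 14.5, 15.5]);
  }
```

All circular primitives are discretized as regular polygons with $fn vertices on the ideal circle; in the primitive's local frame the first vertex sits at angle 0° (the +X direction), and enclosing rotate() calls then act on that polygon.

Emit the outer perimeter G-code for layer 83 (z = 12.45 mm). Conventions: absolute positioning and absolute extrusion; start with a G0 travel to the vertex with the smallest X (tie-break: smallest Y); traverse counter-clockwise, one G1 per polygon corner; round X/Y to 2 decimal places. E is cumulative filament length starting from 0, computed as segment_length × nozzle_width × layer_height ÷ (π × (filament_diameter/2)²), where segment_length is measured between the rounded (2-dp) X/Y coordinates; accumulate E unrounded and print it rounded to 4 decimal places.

At z = 12.45 mm: the cylinder does not reach this height (z outside [0, 12]); the cube at (7.5, 5) is present — its section is the full 19×14.5 rectangle; Taking the union: only the 19×14.5 cube at (7.5, 5) is present, so the union is just that shape — 1 connected region; (rotated 55° about Z; rotation is an isometry so areas/perimeters/island counts are preserved). The outline is a single polygon with 4 vertices. Extrusion per mm of travel: 0.4 × 0.15 / (π × 0.875²) = 0.024945. Accumulating E over each segment gives final E = 1.6711.

G0 X-11.67 Y17.33 Z12.45
G1 X0.21 Y9.01 E0.3618
G1 X11.10 Y24.58 E0.8358
G1 X-0.77 Y32.89 E1.1972
G1 X-11.67 Y17.33 E1.6711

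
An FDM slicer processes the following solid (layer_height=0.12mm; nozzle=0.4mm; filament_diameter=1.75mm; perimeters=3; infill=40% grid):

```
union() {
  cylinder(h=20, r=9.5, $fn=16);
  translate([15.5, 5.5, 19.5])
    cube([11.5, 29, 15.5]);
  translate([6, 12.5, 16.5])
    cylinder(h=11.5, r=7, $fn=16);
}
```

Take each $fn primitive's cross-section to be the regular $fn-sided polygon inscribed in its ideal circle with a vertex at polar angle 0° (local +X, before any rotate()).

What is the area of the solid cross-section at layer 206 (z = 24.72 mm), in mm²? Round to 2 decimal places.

483.51 mm²

At z = 24.72 mm: the cylinder is absent (z outside [0, 20]); the cube at (15.5, 5.5) is present — its section is the full 11.5×29 rectangle (area 333.50 mm²); the r=7 cylinder at (6, 12.5) gives a regular 16-gon of circumradius 7 (constant along its height) (area = (16/2)·7.000²·sin(360°/16) = 150.01 mm²); Combining (union): the 2 present regions are separate (no shared area or edge), so areas and boundary lengths simply add and each stays a separate island — area = 483.51 mm². Overall, the cross-section has 2 separate islands. Net area = 483.51 mm².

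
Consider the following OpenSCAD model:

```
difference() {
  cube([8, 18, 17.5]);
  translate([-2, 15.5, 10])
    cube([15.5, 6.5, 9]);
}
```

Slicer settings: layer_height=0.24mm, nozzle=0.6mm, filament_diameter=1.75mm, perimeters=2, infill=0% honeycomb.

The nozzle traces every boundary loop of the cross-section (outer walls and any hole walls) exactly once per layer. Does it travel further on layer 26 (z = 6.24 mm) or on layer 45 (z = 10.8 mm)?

layer 26 (z = 6.24 mm)

Layer 26 (z = 6.24): the cube is present — its section is the full 8×18 rectangle (perimeter 52.00 mm); the cube at (-2, 15.5) is not intersected at this z (z outside [10, 19]); Subtracting the remaining from the first: none of the subtracted shapes is present at this height, so the 8×18 cube is unchanged — boundary = 52.00 mm. So its perimeter = 52.00 mm. Layer 45 (z = 10.8): the cube is present — its section is the full 8×18 rectangle (perimeter 52.00 mm); the cube at (-2, 15.5) is present — its section is the full 15.5×6.5 rectangle (perimeter 44.00 mm); Subtracting the remaining from the first: starting from the 8×18 cube, the 15.5×6.5 cube at (-2, 15.5) partially overlaps it — only the 20.00 mm² overlap (of its 100.75 mm²) is removed, clipping the outline — boundary = 47.00 mm. So its perimeter = 47.00 mm. Layer 26 is larger (52.00 vs 47.00 mm).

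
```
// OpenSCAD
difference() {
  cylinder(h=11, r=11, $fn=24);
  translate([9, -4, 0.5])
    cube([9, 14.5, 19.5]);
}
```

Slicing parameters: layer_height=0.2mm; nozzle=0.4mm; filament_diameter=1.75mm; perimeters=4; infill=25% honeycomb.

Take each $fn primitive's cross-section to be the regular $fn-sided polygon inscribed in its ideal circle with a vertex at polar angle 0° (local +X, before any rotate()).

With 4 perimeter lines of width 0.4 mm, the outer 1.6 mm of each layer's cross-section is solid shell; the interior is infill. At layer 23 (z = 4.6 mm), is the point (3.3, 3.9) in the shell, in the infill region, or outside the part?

At z = 4.6 mm: the cylinder: section is a regular 24-gon, circumradius r=11; the cube at (9, -4) is present — its section is the full 9×14.5 rectangle; After the difference (first − rest): starting from the r=11 cylinder, the 9×14.5 cube at (9, -4) partially overlaps it — only the 14.95 mm² overlap (of its 130.50 mm²) is removed, clipping the outline — 1 connected region. Overall, the cross-section is a single solid region. The nearest boundary edge runs (9.00, 6.19)→(9.00, -4.00); distance from the point to it = 5.70 mm. The point is inside the cross-section and 5.70 mm from the nearest boundary — more than the 1.6 mm shell width (4 × 0.4), so it's in the infill interior.

infill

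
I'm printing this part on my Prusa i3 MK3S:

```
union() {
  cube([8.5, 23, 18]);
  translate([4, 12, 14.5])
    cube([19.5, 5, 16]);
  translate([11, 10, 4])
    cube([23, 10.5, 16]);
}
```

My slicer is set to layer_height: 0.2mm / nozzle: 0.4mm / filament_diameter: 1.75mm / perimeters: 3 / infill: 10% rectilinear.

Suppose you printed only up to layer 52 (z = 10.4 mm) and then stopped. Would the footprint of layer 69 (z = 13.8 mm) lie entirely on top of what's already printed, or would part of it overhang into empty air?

entirely on top

Compare the two slices. At z = 10.4: the cube is present — its section is the full 8.5×23 rectangle (area 195.50 mm²); the cube at (4, 12) is absent (z outside [14.5, 30.5]); the 23×10.5 cube at (11, 10) contributes its full rectangle (area 241.50 mm²); Merging all regions: the 2 present regions are separate (no shared area or edge), so areas and boundary lengths simply add and each stays a separate island — area = 437.00 mm². At z = 13.8: the 8.5×23 cube contributes its full rectangle (area 195.50 mm²); the cube at (4, 12) does not reach this height (z outside [14.5, 30.5]); the cube at (11, 10) (footprint 23×10.5) is included at this height (area 241.50 mm²); Taking the union: the 2 present regions are separate (no shared area or edge), so areas and boundary lengths simply add and each stays a separate island — area = 437.00 mm². Checking containment: the cross-section at z = 13.8 is a subset of the cross-section at z = 10.4.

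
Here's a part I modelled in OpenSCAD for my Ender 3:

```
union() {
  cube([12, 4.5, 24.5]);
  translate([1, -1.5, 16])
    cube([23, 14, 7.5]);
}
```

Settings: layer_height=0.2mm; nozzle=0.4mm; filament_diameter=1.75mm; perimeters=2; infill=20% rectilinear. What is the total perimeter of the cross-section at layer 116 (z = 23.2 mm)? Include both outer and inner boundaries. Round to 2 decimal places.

76.00 mm

At z = 23.2 mm: the 12×4.5 cube contributes its full rectangle (perimeter 33.00 mm); the cube at (1, -1.5) is present — its section is the full 23×14 rectangle (perimeter 74.00 mm); Merging all regions: the regions partially overlap (shared area 49.50 mm²), so the edge portions inside another operand are dropped and the merged outline is re-measured after clipping — boundary = 76.00 mm. Overall, the cross-section is a single solid region. Total boundary length (outer) = 76.00 mm.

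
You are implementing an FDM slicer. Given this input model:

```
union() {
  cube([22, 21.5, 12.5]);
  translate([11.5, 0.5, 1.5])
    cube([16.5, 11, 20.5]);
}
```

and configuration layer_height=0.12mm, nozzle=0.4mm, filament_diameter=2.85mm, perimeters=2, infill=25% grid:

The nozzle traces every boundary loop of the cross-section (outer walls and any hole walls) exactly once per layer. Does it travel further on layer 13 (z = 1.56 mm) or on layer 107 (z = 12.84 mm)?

layer 13 (z = 1.56 mm)

Layer 13 (z = 1.56): the cube (footprint 22×21.5) is included at this height (perimeter 87.00 mm); the cube at (11.5, 0.5) is present — its section is the full 16.5×11 rectangle (perimeter 55.00 mm); Taking the union: the regions partially overlap (shared area 115.50 mm²), so the edge portions inside another operand are dropped and the merged outline is re-measured after clipping — boundary = 99.00 mm. So its perimeter = 99.00 mm. Layer 107 (z = 12.84): the cube is absent (z outside [0, 12.5]); the 16.5×11 cube at (11.5, 0.5) contributes its full rectangle (perimeter 55.00 mm); Taking the union: only the 16.5×11 cube at (11.5, 0.5) is present, so the union is just that shape — boundary = 55.00 mm. So its perimeter = 55.00 mm. Layer 13 is larger (99.00 vs 55.00 mm).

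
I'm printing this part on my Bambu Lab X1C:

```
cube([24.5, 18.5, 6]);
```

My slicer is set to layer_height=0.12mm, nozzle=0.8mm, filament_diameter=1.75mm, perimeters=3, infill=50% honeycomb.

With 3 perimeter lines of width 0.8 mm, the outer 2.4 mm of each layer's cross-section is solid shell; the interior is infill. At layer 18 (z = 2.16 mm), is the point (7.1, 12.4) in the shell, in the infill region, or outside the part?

At z = 2.16 mm: the cube (footprint 24.5×18.5) is included at this height. Overall, the cross-section is a single solid region. The nearest boundary edge runs (24.50, 18.50)→(0.00, 18.50); distance from the point to it = 6.10 mm. The point is inside the cross-section and 6.10 mm from the nearest boundary — more than the 2.4 mm shell width (3 × 0.8), so it's in the infill interior.

infill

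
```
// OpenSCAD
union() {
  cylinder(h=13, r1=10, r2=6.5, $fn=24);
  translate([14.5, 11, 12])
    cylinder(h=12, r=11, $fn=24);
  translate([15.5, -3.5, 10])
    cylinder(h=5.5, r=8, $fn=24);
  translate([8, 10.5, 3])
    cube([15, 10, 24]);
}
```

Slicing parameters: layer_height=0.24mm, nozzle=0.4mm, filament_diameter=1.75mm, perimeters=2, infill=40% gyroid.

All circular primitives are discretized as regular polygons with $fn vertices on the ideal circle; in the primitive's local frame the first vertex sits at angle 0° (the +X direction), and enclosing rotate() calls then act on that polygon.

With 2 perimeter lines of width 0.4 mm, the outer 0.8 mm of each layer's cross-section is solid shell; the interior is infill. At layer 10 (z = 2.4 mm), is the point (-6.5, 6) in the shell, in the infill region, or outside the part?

At z = 2.4 mm: the cone (r1=10→r2=6.5) has section circumradius 9.354 here — a regular 24-gon; the cylinder at (14.5, 11) is absent (z outside [12, 24]); the cylinder at (15.5, -3.5) is absent (z outside [10, 15.5]); the cube at (8, 10.5) does not reach this height (z outside [3, 27]); Taking the union: only the cone is present, so the union is just that shape — 1 connected region. Overall, the cross-section is a single solid region. The nearest boundary edge runs (-6.61, 6.61)→(-8.10, 4.68); distance from the point to it = 0.46 mm. The point is inside the cross-section, 0.46 mm from the nearest boundary — within the 0.8 mm shell band (2 × 0.4).

shell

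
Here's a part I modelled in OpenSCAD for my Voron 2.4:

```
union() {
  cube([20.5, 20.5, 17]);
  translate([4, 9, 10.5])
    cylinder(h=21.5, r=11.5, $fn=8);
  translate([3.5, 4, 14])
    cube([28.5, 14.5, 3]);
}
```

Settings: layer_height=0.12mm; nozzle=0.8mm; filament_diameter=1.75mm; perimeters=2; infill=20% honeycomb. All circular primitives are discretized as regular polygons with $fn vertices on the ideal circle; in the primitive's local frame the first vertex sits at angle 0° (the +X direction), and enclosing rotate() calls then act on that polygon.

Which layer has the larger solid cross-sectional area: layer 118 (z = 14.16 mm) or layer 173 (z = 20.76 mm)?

Layer 118 (z = 14.16): the cube is present — its section is the full 20.5×20.5 rectangle (area 420.25 mm²); the r=11.5 cylinder at (4, 9) contributes a regular 8-gon of circumradius 11.5 (area = (8/2)·11.500²·sin(360°/8) = 374.06 mm²); the cube at (3.5, 4) (footprint 28.5×14.5) is included at this height (area 413.25 mm²); Merging all regions: the regions partially overlap — summed areas 1207.56 mm² minus the doubly-counted overlap 504.67 mm² gives 702.89 mm² — area = 702.89 mm². So its area = 702.89 mm². Layer 173 (z = 20.76): the cube does not reach this height (z outside [0, 17]); the r=11.5 cylinder at (4, 9) contributes a regular 8-gon of circumradius 11.5 (area = (8/2)·11.500²·sin(360°/8) = 374.06 mm²); the cube at (3.5, 4) is not intersected at this z (z outside [14, 17]); Merging all regions: only the r=11.5 cylinder at (4, 9) is present, so the union is just that shape — area = 374.06 mm². So its area = 374.06 mm². Layer 118 is larger (702.89 vs 374.06 mm²).

layer 118 (z = 14.16 mm)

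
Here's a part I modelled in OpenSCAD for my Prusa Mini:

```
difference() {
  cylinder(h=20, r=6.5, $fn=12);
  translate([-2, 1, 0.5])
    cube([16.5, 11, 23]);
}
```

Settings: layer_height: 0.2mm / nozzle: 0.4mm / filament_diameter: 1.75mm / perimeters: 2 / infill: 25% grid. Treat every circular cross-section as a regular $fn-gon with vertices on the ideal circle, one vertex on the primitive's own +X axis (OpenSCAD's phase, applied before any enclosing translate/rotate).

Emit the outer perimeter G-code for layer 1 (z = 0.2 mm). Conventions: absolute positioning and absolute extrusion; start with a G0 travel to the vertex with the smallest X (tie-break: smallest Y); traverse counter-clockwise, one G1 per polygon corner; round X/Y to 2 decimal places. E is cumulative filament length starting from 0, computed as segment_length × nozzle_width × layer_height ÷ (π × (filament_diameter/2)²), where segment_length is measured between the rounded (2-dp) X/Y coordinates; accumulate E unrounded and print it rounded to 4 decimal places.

G0 X-6.50 Y0.00 Z0.20
G1 X-5.63 Y-3.25 E0.1119
G1 X-3.25 Y-5.63 E0.2238
G1 X0.00 Y-6.50 E0.3358
G1 X3.25 Y-5.63 E0.4477
G1 X5.63 Y-3.25 E0.5596
G1 X6.50 Y0.00 E0.6715
G1 X5.63 Y3.25 E0.7834
G1 X3.25 Y5.63 E0.8954
G1 X0.00 Y6.50 E1.0073
G1 X-3.25 Y5.63 E1.1192
G1 X-5.63 Y3.25 E1.2311
G1 X-6.50 Y0.00 E1.3430

At z = 0.2 mm: the r=6.5 cylinder gives a regular 12-gon of circumradius 6.5 (constant along its height); the cube at (-2, 1) is absent (z outside [0.5, 23.5]); Subtracting the remaining from the first: none of the subtracted shapes is present at this height, so the r=6.5 cylinder is unchanged — 1 connected region. The outline is a single polygon with 12 vertices. Extrusion per mm of travel: 0.4 × 0.2 / (π × 0.875²) = 0.033260. Accumulating E over each segment gives final E = 1.3430.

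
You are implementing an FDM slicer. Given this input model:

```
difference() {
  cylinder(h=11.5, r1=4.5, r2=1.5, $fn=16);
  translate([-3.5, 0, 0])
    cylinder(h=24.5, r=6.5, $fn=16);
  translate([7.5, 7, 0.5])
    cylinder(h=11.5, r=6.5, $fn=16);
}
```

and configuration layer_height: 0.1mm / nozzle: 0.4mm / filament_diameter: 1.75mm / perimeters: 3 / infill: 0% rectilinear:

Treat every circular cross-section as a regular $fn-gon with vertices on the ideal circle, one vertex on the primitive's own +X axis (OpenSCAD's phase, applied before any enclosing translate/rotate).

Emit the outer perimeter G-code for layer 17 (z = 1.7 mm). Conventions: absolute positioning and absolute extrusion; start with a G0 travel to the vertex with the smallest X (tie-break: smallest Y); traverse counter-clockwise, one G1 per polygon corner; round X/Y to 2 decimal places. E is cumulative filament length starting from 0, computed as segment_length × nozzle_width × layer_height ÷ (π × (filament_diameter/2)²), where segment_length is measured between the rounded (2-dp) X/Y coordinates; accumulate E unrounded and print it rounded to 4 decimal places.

At z = 1.7 mm: the cone contributes a regular 16-gon of circumradius 4.057 (interpolated between r1=4.5 and r2=1.5 at t=0.148); the cylinder at (-3.5, 0): section is a regular 16-gon, circumradius r=6.5; the r=6.5 cylinder at (7.5, 7) contributes a regular 16-gon of circumradius 6.5; Subtracting the remaining from the first: starting from the cone, the r=6.5 cylinder at (-3.5, 0) partially overlaps it — only the 44.60 mm² overlap (of its 129.35 mm²) is removed, clipping the outline; the r=6.5 cylinder at (7.5, 7) partially overlaps it — only the 0.22 mm² overlap (of its 129.35 mm²) is removed, clipping the outline — 1 connected region. The outline is a single polygon with 12 vertices. Extrusion per mm of travel: 0.4 × 0.1 / (π × 0.875²) = 0.016630. Accumulating E over each segment gives final E = 0.2794.

G0 X1.75 Y-3.61 Z1.70
G1 X2.87 Y-2.87 E0.0223
G1 X3.75 Y-1.55 E0.0487
G1 X4.06 Y0.00 E0.0750
G1 X3.75 Y1.55 E0.1013
G1 X3.40 Y2.07 E0.1117
G1 X2.90 Y2.40 E0.1217
G1 X2.37 Y3.20 E0.1376
G1 X1.75 Y3.61 E0.1500
G1 X2.51 Y2.49 E0.1725
G1 X3.00 Y0.00 E0.2147
G1 X2.51 Y-2.49 E0.2569
G1 X1.75 Y-3.61 E0.2794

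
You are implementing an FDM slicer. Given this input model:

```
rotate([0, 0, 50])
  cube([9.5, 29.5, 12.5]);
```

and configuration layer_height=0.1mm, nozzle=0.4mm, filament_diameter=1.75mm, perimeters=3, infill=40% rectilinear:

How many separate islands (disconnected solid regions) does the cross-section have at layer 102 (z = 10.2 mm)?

At z = 10.2 mm: the cube (footprint 9.5×29.5) is included at this height; (whole slice rotated 50° about Z — lengths, areas and connectivity unchanged). Overall, the cross-section is a single solid region. Island count = 1.

1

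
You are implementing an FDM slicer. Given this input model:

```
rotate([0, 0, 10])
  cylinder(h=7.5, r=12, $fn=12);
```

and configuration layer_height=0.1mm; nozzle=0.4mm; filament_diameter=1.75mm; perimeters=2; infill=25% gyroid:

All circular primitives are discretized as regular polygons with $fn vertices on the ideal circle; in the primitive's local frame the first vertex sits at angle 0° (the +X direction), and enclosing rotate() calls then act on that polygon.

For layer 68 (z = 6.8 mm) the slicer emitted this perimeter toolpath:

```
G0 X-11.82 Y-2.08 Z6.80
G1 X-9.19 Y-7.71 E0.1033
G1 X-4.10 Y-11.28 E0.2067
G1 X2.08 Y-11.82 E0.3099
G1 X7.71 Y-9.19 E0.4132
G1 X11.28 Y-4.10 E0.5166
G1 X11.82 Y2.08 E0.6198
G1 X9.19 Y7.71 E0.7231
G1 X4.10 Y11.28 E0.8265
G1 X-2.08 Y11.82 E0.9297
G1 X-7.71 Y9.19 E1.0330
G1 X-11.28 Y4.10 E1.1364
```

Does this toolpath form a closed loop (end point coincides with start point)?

Start point (G0): (-11.82, -2.08). End point (last G1): the path does not return to the start — open.

no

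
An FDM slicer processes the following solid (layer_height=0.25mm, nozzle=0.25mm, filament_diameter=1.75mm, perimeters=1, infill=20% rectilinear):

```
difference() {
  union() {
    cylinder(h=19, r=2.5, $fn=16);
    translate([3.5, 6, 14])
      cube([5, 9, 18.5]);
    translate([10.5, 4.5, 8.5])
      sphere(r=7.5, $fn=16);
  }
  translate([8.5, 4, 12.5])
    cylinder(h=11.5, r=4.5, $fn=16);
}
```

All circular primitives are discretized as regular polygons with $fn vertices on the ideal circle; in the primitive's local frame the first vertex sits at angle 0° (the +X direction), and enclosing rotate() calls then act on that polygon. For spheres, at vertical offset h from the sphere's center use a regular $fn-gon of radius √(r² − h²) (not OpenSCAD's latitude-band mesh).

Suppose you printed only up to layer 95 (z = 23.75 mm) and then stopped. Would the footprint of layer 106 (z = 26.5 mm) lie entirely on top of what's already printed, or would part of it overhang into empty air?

Compare the two slices. At z = 23.75: the cylinder does not reach this height (z outside [0, 19]); the 5×9 cube at (3.5, 6) contributes its full rectangle (area 45.00 mm²); the sphere at (10.5, 4.5) is not intersected at this z (|z−center|=15.250 > r=7.5); Combining (union): only the 5×9 cube at (3.5, 6) is present, so the union is just that shape — area = 45.00 mm²; the cylinder at (8.5, 4): section is a regular 16-gon, circumradius r=4.5 (area = (16/2)·4.500²·sin(360°/16) = 61.99 mm²); Taking the first minus the rest: starting from the result so far (45.00 mm²), the r=4.5 cylinder at (8.5, 4) partially overlaps it — only the 6.91 mm² overlap (of its 61.99 mm²) is removed, clipping the outline — area = 38.09 mm². At z = 26.5: the cylinder is absent (z outside [0, 19]); the cube at (3.5, 6) is present — its section is the full 5×9 rectangle (area 45.00 mm²); the sphere at (10.5, 4.5) is not intersected at this z (|z−center|=18.000 > r=7.5); Merging all regions: only the 5×9 cube at (3.5, 6) is present, so the union is just that shape — area = 45.00 mm²; the cylinder at (8.5, 4) is absent (z outside [12.5, 24]); After the difference (first − rest): none of the subtracted shapes is present at this height, so that combined region is unchanged — area = 45.00 mm². Checking containment: at z = 26.5 the cross-section extends beyond the z = 23.75 cross-section by about 6.91 mm².

part overhangs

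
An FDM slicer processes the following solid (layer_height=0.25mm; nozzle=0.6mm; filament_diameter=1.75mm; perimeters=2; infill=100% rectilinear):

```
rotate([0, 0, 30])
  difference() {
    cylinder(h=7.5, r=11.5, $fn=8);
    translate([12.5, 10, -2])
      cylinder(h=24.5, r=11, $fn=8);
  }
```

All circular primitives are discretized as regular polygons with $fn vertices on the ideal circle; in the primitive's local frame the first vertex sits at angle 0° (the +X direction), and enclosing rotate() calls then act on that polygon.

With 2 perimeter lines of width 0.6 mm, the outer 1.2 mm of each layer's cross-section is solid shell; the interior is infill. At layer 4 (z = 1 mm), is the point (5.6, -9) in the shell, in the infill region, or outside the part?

shell

At z = 1 mm: the r=11.5 cylinder gives a regular 8-gon of circumradius 11.5 (constant along its height); the r=11 cylinder at (12.5, 10) contributes a regular 8-gon of circumradius 11; Taking the first minus the rest: starting from the r=11.5 cylinder, the r=11 cylinder at (12.5, 10) partially overlaps it — only the 51.30 mm² overlap (of its 342.24 mm²) is removed, clipping the outline — 1 connected region; (rotated 30° about Z; rotation is an isometry so areas/perimeters/island counts are preserved). Overall, the cross-section is a single solid region. Undo the 30° rotation: the query point maps to (0.350, -10.594) in the un-rotated model frame. The nearest boundary edge runs (8.13, -8.13)→(-0.00, -11.50); distance from the point to it = 0.70 mm. The point is inside the cross-section, 0.70 mm from the nearest boundary — within the 1.2 mm shell band (2 × 0.6).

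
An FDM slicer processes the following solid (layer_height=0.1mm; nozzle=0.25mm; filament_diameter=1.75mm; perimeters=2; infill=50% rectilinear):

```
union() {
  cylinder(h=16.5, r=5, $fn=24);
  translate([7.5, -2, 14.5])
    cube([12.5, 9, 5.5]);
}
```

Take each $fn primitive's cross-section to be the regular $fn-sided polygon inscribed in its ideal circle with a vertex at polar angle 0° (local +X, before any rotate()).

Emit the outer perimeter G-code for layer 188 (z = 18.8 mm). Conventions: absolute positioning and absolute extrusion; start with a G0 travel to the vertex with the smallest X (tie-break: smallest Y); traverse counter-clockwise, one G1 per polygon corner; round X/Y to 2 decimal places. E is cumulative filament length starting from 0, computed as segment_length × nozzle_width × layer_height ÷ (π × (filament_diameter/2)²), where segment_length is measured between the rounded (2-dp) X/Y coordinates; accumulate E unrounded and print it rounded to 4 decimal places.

At z = 18.8 mm: the cylinder is absent (z outside [0, 16.5]); the cube at (7.5, -2) is present — its section is the full 12.5×9 rectangle; Combining (union): only the 12.5×9 cube at (7.5, -2) is present, so the union is just that shape — 1 connected region. The outline is a single polygon with 4 vertices. Extrusion per mm of travel: 0.25 × 0.1 / (π × 0.875²) = 0.010394. Accumulating E over each segment gives final E = 0.4469.

G0 X7.50 Y-2.00 Z18.80
G1 X20.00 Y-2.00 E0.1299
G1 X20.00 Y7.00 E0.2235
G1 X7.50 Y7.00 E0.3534
G1 X7.50 Y-2.00 E0.4469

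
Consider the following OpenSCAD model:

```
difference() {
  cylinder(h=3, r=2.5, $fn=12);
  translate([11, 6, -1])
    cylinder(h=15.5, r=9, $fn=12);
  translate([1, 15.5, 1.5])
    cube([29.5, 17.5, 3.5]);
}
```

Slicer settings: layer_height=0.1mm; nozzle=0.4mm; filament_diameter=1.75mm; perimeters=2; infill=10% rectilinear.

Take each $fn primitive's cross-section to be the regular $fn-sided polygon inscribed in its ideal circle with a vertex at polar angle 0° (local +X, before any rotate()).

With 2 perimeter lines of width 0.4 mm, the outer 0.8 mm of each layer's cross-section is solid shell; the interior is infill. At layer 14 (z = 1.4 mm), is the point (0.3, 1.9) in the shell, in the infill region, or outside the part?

shell

At z = 1.4 mm: the r=2.5 cylinder gives a regular 12-gon of circumradius 2.5 (constant along its height); the r=9 cylinder at (11, 6) gives a regular 12-gon of circumradius 9 (constant along its height); the cube at (1, 15.5) is absent (z outside [1.5, 5]); After the difference (first − rest): starting from the r=2.5 cylinder, the r=9 cylinder at (11, 6) misses the remaining region (no effect) — 1 connected region. Overall, the cross-section is a single solid region. The nearest boundary edge runs (0.00, 2.50)→(1.25, 2.17); distance from the point to it = 0.50 mm. The point is inside the cross-section, 0.50 mm from the nearest boundary — within the 0.8 mm shell band (2 × 0.4).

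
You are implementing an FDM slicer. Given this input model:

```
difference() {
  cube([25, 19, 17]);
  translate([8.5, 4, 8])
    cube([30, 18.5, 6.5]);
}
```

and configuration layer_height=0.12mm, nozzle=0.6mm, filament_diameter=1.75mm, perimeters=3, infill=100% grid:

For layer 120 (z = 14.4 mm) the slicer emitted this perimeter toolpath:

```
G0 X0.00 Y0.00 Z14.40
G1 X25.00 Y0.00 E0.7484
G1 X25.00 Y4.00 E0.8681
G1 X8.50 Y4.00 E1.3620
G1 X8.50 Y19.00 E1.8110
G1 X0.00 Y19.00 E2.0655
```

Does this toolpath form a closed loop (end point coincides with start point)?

no

Start point (G0): (0.00, 0.00). End point (last G1): the path does not return to the start — open.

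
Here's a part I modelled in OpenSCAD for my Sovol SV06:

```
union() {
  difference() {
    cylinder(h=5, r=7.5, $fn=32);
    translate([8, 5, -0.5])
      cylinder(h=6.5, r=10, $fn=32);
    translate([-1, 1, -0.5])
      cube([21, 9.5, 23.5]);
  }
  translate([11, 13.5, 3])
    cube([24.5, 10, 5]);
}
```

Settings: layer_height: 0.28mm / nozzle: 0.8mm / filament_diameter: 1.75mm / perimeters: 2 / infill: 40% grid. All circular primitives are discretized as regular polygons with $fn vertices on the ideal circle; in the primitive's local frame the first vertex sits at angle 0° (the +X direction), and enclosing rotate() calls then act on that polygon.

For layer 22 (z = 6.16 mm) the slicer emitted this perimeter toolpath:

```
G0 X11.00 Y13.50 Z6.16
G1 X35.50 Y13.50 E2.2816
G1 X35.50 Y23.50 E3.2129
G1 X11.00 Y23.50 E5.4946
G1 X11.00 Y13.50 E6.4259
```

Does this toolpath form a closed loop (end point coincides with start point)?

yes

Start point (G0): (11.00, 13.50). End point (last G1): the path returns to the start — closed.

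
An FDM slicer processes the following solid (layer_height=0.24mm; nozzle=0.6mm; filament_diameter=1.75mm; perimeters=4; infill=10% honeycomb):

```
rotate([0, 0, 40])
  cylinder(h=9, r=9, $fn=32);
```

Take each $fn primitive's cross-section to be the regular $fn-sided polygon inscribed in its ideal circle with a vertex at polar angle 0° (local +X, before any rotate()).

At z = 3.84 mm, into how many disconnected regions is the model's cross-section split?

1

At z = 3.84 mm: the r=9 cylinder gives a regular 32-gon of circumradius 9 (constant along its height); (rotated 40° about Z; rotation is an isometry so areas/perimeters/island counts are preserved). The result has 1 disconnected region.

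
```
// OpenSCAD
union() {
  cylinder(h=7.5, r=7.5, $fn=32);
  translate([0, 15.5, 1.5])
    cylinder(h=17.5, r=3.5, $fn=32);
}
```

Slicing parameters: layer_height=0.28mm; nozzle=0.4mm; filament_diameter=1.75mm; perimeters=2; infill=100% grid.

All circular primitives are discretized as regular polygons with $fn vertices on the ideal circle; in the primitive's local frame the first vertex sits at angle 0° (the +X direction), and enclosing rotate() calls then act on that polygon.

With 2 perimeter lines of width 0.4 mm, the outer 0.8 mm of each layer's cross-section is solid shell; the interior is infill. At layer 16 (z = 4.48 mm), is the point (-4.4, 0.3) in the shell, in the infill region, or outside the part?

infill

At z = 4.48 mm: the r=7.5 cylinder contributes a regular 32-gon of circumradius 7.5; the cylinder at (0, 15.5): section is a regular 32-gon, circumradius r=3.5; Merging all regions: the 2 present regions are separate (no shared area or edge), so areas and boundary lengths simply add and each stays a separate island — 2 connected regions. Overall, the cross-section has 2 separate islands. The nearest boundary edge runs (-7.50, 0.00)→(-7.36, 1.46); distance from the point to it = 3.06 mm. (Shell/infill is judged within the island containing the point — the largest one.) The point is inside the cross-section and 3.06 mm from the nearest boundary — more than the 0.8 mm shell width (2 × 0.4), so it's in the infill interior.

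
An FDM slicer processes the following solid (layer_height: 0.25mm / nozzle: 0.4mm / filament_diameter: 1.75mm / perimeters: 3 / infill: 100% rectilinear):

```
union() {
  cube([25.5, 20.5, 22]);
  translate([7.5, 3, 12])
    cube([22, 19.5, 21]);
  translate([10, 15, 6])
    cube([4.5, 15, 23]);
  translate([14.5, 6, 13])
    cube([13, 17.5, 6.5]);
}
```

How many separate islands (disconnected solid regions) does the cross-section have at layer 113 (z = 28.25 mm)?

At z = 28.25 mm: the cube is not intersected at this z (z outside [0, 22]); the cube at (7.5, 3) is present — its section is the full 22×19.5 rectangle; the 4.5×15 cube at (10, 15) contributes its full rectangle; the cube at (14.5, 6) is not intersected at this z (z outside [13, 19.5]); Merging all regions: the regions partially overlap (shared area 33.75 mm²), so overlapping operands fuse into one piece — 1 connected region. Overall, the cross-section is a single solid region. Island count = 1.

1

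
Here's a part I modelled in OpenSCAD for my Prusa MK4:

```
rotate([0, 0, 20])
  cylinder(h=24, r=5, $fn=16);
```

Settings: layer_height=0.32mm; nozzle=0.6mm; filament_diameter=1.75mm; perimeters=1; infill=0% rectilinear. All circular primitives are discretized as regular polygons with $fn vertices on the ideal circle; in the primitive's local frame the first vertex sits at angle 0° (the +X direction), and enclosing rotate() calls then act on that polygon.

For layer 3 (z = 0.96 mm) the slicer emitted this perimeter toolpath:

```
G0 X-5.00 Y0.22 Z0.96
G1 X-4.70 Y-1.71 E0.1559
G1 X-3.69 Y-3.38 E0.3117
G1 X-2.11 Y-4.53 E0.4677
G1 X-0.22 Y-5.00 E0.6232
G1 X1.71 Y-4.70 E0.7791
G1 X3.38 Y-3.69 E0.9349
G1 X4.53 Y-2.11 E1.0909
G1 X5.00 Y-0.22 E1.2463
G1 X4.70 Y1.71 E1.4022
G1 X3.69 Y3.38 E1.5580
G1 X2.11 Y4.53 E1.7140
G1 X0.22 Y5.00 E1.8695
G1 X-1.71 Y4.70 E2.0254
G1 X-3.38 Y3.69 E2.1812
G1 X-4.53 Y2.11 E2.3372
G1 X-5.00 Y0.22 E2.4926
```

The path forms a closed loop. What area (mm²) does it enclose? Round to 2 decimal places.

Apply the shoelace formula to the sequence of (X, Y) vertices; enclosed area = 76.59 mm².

76.59 mm²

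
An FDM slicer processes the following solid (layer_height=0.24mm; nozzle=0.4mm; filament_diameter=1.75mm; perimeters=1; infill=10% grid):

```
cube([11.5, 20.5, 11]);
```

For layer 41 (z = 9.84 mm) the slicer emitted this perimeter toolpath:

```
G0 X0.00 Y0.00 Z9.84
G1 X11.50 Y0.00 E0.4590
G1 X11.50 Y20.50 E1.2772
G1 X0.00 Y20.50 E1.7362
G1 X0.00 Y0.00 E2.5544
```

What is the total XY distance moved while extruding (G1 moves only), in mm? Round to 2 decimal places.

Sum the Euclidean lengths of each G1 segment: total = 64.00 mm.

64.00 mm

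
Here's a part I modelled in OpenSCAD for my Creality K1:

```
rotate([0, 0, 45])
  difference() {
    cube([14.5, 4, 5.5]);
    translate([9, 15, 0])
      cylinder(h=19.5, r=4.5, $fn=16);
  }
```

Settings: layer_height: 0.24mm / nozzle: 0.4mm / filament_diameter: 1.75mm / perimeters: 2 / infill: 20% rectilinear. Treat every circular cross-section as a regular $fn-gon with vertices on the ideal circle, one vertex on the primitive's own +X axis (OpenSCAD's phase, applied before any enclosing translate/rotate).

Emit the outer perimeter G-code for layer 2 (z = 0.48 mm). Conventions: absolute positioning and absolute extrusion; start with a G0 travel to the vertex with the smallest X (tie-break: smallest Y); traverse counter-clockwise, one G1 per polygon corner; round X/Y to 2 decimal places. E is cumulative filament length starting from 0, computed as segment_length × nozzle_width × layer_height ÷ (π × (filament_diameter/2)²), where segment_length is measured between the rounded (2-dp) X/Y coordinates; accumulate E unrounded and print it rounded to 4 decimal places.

At z = 0.48 mm: the cube (footprint 14.5×4) is included at this height; the r=4.5 cylinder at (9, 15) contributes a regular 16-gon of circumradius 4.5; After the difference (first − rest): starting from the 14.5×4 cube, the r=4.5 cylinder at (9, 15) misses the remaining region (no effect) — 1 connected region; (whole slice rotated 45° about Z — lengths, areas and connectivity unchanged). The outline is a single polygon with 4 vertices. Extrusion per mm of travel: 0.4 × 0.24 / (π × 0.875²) = 0.039912. Accumulating E over each segment gives final E = 1.4766.

G0 X-2.83 Y2.83 Z0.48
G1 X0.00 Y0.00 E0.1597
G1 X10.25 Y10.25 E0.7383
G1 X7.42 Y13.08 E0.8980
G1 X-2.83 Y2.83 E1.4766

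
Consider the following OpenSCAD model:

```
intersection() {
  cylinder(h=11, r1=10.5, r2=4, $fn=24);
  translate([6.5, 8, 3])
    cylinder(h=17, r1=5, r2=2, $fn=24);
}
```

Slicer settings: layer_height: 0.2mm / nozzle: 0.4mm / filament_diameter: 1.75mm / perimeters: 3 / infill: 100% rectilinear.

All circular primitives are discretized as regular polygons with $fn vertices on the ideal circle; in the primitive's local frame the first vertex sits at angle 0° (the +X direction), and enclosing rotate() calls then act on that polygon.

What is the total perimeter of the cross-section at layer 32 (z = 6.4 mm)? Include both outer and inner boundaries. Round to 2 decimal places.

7.94 mm

At z = 6.4 mm: the cone contributes a regular 24-gon of circumradius 6.718 (interpolated between r1=10.5 and r2=4 at t=0.582) (perimeter = 2·24·6.718·sin(180°/24) = 42.09 mm); the cone at (6.5, 8): at t=0.200 of its height the radius interpolates to r₁+(r₂−r₁)t = 4.400, giving a regular 24-gon of that circumradius (perimeter = 2·24·4.400·sin(180°/24) = 27.57 mm); Keeping only the common overlap: the cone at (6.5, 8) partially overlaps the cone; clipping to the common part keeps 1.95 mm² — boundary = 7.94 mm. Overall, the cross-section is a single solid region. Total boundary length (outer) = 7.94 mm.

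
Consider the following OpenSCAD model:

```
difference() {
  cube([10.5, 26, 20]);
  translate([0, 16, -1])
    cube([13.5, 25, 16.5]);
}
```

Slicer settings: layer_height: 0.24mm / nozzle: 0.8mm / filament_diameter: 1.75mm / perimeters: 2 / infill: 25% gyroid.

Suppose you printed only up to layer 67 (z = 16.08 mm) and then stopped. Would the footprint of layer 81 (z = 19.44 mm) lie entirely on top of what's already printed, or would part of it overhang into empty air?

Compare the two slices. At z = 16.08: the 10.5×26 cube contributes its full rectangle (area 273.00 mm²); the cube at (0, 16) is absent (z outside [-1, 15.5]); Subtracting the remaining from the first: none of the subtracted shapes is present at this height, so the 10.5×26 cube is unchanged — area = 273.00 mm². At z = 19.44: the cube (footprint 10.5×26) is included at this height (area 273.00 mm²); the cube at (0, 16) does not reach this height (z outside [-1, 15.5]); After the difference (first − rest): none of the subtracted shapes is present at this height, so the 10.5×26 cube is unchanged — area = 273.00 mm². Checking containment: the cross-section at z = 19.44 is a subset of the cross-section at z = 16.08.

entirely on top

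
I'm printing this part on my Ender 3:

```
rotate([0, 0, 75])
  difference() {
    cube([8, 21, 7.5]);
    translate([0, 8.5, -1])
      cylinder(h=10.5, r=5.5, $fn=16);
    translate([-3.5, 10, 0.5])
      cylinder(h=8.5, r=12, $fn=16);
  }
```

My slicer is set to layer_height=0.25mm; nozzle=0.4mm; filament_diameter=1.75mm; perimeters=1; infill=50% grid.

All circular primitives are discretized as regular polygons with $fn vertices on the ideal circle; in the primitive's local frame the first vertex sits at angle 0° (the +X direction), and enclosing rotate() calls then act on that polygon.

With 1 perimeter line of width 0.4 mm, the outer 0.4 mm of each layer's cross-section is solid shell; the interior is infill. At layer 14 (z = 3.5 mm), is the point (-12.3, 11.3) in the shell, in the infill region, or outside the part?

shell

At z = 3.5 mm: the 8×21 cube contributes its full rectangle; the r=5.5 cylinder at (0, 8.5) gives a regular 16-gon of circumradius 5.5 (constant along its height); the cylinder at (-3.5, 10): section is a regular 16-gon, circumradius r=12; Taking the first minus the rest: starting from the 8×21 cube, the r=5.5 cylinder at (0, 8.5) partially overlaps it — only the 46.30 mm² overlap (of its 92.61 mm²) is removed, clipping the outline; the r=12 cylinder at (-3.5, 10) partially overlaps it — only the 88.89 mm² overlap (of its 440.85 mm²) is removed, clipping the outline — 2 connected regions; (whole slice rotated 75° about Z — lengths, areas and connectivity unchanged). Overall, the cross-section has 2 separate islands. Undo the 75° rotation: the query point maps to (7.731, 14.806) in the un-rotated model frame. The nearest boundary edge runs (7.59, 14.59)→(4.99, 18.49); distance from the point to it = 0.24 mm. (Shell/infill is judged within the island containing the point — the largest one.) The point is inside the cross-section, 0.24 mm from the nearest boundary — within the 0.4 mm shell band (1 × 0.4).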